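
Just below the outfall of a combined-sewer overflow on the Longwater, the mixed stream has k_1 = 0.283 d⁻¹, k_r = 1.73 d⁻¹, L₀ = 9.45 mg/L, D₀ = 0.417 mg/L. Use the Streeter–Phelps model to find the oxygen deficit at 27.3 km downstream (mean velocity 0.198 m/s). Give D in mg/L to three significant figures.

Travel time t = x/v = 27.3 km / (0.198 m/s) = 27300 m / 0.198 m/s = 137900 s = 1.596 d.
k_1 L₀/(k_r−k_1) = 0.283×9.45/(1.73−0.283) = 2.674/1.447 = 1.848 mg/L.
e^(−k_1 t) = e^(−0.283×1.596) = 0.6366; e^(−k_r t) = e^(−1.73×1.596) = 0.06324.
D = 1.848 × (0.6366 − 0.06324) + 0.417 × 0.06324 = 1.060 + 0.02637 = 1.086 mg/L.

D ≈ 1.09 mg/L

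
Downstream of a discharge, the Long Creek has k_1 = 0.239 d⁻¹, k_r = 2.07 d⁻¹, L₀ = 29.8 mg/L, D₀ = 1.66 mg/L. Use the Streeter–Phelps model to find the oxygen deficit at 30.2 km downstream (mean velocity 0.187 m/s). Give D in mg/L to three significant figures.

Travel time t = x/v = 30.2 km / (0.187 m/s) = 30200 m / 0.187 m/s = 161500 s = 1.869 d.
k_1 L₀/(k_r−k_1) = 0.239×29.8/(2.07−0.239) = 7.122/1.831 = 3.890 mg/L.
e^(−k_1 t) = e^(−0.239×1.869) = 0.6397; e^(−k_r t) = e^(−2.07×1.869) = 0.02087.
D = 3.890 × (0.6397 − 0.02087) + 1.66 × 0.02087 = 2.407 + 0.03465 = 2.442 mg/L.

D ≈ 2.44 mg/L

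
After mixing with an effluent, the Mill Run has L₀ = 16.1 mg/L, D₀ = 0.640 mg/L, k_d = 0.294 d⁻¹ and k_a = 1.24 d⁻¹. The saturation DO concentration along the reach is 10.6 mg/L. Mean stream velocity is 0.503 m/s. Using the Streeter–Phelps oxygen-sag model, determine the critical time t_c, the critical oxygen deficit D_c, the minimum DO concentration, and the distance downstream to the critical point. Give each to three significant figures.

t_c ≈ 1.38 d; D_c ≈ 2.55 mg/L; min DO ≈ 8.05 mg/L; x_c ≈ 59.8 km

With k_a/k_d = 4.218 and 1 − D₀(k_a−k_d)/(k_d L₀) = 0.8721,
t_c = ln(4.218 × 0.8721) / (1.24 − 0.294) = ln(3.678) / 0.9460 = 1.302/0.9460 = 1.377 d.
L(t_c) = L₀ e^(−k_d t_c) = 16.1 × 0.6671 = 10.74 mg/L, and at the critical point k_a D_c = k_d L, so D_c = (0.294/1.24) × 10.74 = 2.547 mg/L.
Minimum DO = C_s − D_c = 10.6 − 2.547 = 8.053 mg/L.
x_c = v t_c = 0.503 m/s × 1.377 d × 86400 s/d = 59830 m ≈ 59.8 km.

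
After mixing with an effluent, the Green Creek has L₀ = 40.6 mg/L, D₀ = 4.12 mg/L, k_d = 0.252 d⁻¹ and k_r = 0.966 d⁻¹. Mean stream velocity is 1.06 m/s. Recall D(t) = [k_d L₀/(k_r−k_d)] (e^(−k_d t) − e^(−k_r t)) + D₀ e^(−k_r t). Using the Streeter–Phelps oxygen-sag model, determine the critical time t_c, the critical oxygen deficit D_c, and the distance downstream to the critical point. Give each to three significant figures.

With k_r/k_d = 3.833 and 1 − D₀(k_r−k_d)/(k_d L₀) = 0.7125,
t_c = ln(3.833 × 0.7125) / (0.966 − 0.252) = ln(2.731) / 0.7140 = 1.005/0.7140 = 1.407 d.
L(t_c) = L₀ e^(−k_d t_c) = 40.6 × 0.7014 = 28.48 mg/L, and at the critical point k_r D_c = k_d L, so D_c = (0.252/0.966) × 28.48 = 7.429 mg/L.
x_c = v t_c = 1.06 m/s × 1.407 d × 86400 s/d = 128900 m ≈ 129 km.

t_c ≈ 1.41 d; D_c ≈ 7.43 mg/L; x_c ≈ 129 km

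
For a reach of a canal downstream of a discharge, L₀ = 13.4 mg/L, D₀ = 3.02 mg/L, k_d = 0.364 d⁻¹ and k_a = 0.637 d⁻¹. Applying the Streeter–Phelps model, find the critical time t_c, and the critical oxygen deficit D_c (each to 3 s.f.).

At the critical point dD/dt = 0, so k_d L₀ e^(−k_d t) = k_a D. Substituting D(t) from the Streeter–Phelps equation and solving for t gives
t_c = ln[(k_a/k_d)(1 − D₀(k_a−k_d)/(k_d L₀))] / (k_a−k_d).
Here k_a−k_d = 0.2730 d⁻¹ and 1 − D₀(k_a−k_d)/(k_d L₀) = 1 − 3.02×0.2730/(0.364×13.4) = 0.8310, so
t_c = ln(1.750 × 0.8310) / 0.2730 = 0.3745 / 0.2730 = 1.372 d.
D_c = (k_d/k_a) L₀ e^(−k_d t_c) = (0.364/0.637) × 13.4 × e^(−0.364×1.372) = 0.5714 × 13.4 × 0.6070 = 4.648 mg/L.

t_c ≈ 1.37 d; D_c ≈ 4.65 mg/L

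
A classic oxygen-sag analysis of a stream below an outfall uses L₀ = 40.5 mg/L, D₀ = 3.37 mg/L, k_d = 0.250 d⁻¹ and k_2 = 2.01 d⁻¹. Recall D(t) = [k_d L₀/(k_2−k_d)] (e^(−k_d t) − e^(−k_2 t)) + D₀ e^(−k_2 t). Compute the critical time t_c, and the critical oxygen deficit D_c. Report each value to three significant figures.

t_c ≈ 0.684 d; D_c ≈ 4.25 mg/L

t_c = [1/(k_2−k_d)] ln[(k_2/k_d)(1 − D₀(k_2−k_d)/(k_d L₀))]
= [1/(2.01−0.250)] ln[(2.01/0.250)(1 − 3.37×1.760/(0.250×40.5))]
= (1/1.760) ln[8.040 × 0.4142] = 0.5682 × ln(3.330) = 0.5682 × 1.203 = 0.6835 d.
D_c = (k_d/k_2) L₀ e^(−k_d t_c) = (0.250/2.01) × 40.5 × e^(−0.250×0.6835) = 0.1244 × 40.5 × 0.8429 = 4.246 mg/L.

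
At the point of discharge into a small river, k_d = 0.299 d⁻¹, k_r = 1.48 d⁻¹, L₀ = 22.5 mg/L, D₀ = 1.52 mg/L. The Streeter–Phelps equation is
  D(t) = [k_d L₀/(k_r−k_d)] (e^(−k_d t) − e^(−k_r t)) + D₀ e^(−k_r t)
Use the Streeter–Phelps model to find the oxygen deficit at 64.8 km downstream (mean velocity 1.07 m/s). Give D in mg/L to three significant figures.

D ≈ 3.14 mg/L

Travel time t = x/v = 64.8 km / (1.07 m/s) = 64800 m / 1.07 m/s = 60560 s = 0.7009 d.
k_d L₀/(k_r−k_d) = 0.299×22.5/(1.48−0.299) = 6.728/1.181 = 5.696 mg/L.
e^(−k_d t) = e^(−0.299×0.7009) = 0.8109; e^(−k_r t) = e^(−1.48×0.7009) = 0.3544.
D = 5.696 × (0.8109 − 0.3544) + 1.52 × 0.3544 = 2.601 + 0.5387 = 3.139 mg/L.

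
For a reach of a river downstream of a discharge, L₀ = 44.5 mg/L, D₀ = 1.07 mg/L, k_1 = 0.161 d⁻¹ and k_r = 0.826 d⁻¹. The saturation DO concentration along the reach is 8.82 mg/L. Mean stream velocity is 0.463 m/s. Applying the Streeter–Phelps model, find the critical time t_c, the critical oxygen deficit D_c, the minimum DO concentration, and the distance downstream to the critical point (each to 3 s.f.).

With k_r/k_1 = 5.130 and 1 − D₀(k_r−k_1)/(k_1 L₀) = 0.9007,
t_c = ln(5.130 × 0.9007) / (0.826 − 0.161) = ln(4.621) / 0.6650 = 1.531/0.6650 = 2.302 d.
D_c = (k_1/k_r) L₀ e^(−k_1 t_c) = (0.161/0.826) × 44.5 × e^(−0.161×2.302) = 0.1949 × 44.5 × 0.6903 = 5.988 mg/L.
Minimum DO = C_s − D_c = 8.82 − 5.988 = 2.832 mg/L.
x_c = v t_c = 0.463 m/s × 2.302 d × 86400 s/d = 92070 m ≈ 92.1 km.

t_c ≈ 2.30 d; D_c ≈ 5.99 mg/L; min DO ≈ 2.83 mg/L; x_c ≈ 92.1 km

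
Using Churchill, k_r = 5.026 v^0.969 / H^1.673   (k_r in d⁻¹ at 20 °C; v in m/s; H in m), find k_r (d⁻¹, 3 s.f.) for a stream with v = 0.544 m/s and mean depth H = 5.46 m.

k_r = 5.026 × 0.544^0.969 / 5.46^1.673 = 5.026 × 0.5544 / 17.11 = 0.1628 d⁻¹.

k_r ≈ 0.163 d⁻¹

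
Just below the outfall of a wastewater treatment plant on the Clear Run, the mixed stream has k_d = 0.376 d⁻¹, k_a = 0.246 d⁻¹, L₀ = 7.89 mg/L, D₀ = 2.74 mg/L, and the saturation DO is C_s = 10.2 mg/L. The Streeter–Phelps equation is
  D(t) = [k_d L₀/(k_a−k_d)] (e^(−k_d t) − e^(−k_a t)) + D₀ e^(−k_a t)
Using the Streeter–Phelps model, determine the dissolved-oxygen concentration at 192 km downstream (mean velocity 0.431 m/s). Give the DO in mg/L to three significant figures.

DO ≈ 6.29 mg/L

Travel time t = x/v = 192 km / (0.431 m/s) = 192000 m / 0.431 m/s = 445500 s = 5.156 d.
k_d L₀/(k_a−k_d) = 0.376×7.89/(0.246−0.376) = 2.967/-0.1300 = -22.82 mg/L.
e^(−k_d t) = e^(−0.376×5.156) = 0.1439; e^(−k_a t) = e^(−0.246×5.156) = 0.2813.
D = -22.82 × (0.1439 − 0.2813) + 2.74 × 0.2813 = 3.135 + 0.7707 = 3.906 mg/L.
DO = C_s − D = 10.2 − 3.906 = 6.294 mg/L.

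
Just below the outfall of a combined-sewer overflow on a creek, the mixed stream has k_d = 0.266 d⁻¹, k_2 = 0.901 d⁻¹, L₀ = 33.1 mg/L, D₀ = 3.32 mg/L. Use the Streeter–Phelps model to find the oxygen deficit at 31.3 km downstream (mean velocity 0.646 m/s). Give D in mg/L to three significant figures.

Travel time t = x/v = 31.3 km / (0.646 m/s) = 31300 m / 0.646 m/s = 48450 s = 0.5608 d.
k_d L₀/(k_2−k_d) = 0.266×33.1/(0.901−0.266) = 8.805/0.6350 = 13.87 mg/L.
e^(−k_d t) = e^(−0.266×0.5608) = 0.8614; e^(−k_2 t) = e^(−0.901×0.5608) = 0.6033.
D = 13.87 × (0.8614 − 0.6033) + 3.32 × 0.6033 = 3.578 + 2.003 = 5.582 mg/L.

D ≈ 5.58 mg/L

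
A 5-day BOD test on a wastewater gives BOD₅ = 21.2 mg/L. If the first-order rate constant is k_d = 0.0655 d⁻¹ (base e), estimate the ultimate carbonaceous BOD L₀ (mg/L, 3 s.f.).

BOD₅ = L₀(1 − e^(−5k_d)) ⇒ L₀ = BOD₅ / (1 − e^(−5×0.0655))
= 21.2 / (1 − 0.7207) = 21.2 / 0.2793 = 75.91 mg/L.

L₀ ≈ 75.9 mg/L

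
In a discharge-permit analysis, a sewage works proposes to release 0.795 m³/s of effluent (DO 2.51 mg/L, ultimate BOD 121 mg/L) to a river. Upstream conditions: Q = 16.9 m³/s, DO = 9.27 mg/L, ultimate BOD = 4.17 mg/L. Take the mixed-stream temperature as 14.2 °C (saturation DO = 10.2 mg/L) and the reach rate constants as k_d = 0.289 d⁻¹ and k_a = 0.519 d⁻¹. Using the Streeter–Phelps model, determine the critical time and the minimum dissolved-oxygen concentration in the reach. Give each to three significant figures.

Mixed DO = (16.9×9.27 + 0.795×2.51)/(16.9+0.795) = 158.7/17.70 = 8.966 mg/L.
Mixed L₀ = (16.9×4.17 + 0.795×121)/(17.70) = 166.7/17.70 = 9.419 mg/L.
Initial deficit D₀ = C_s − DO₀ = 10.2 − 8.966 = 1.234 mg/L.
t_c = (1/0.2300) ln[(0.519/0.289)(1 − 1.234×0.2300/(0.289×9.419))] = 4.348 × ln(1.609) = 2.067 d.
D_c = (0.289/0.519) × 9.419 × e^(−0.289×2.067) = 0.5568 × 9.419 × 0.5503 = 2.886 mg/L.
Minimum DO = 10.2 − 2.886 = 7.314 mg/L.

t_c ≈ 2.07 d; minimum DO ≈ 7.31 mg/L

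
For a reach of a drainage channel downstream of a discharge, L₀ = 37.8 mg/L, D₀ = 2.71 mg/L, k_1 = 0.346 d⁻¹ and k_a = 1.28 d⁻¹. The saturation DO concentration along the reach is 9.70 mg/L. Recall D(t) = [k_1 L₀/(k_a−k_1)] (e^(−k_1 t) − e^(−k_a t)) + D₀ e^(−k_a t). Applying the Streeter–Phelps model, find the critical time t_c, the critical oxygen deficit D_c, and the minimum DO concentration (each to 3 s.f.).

t_c ≈ 1.17 d; D_c ≈ 6.82 mg/L; min DO ≈ 2.88 mg/L

t_c = [1/(k_a−k_1)] ln[(k_a/k_1)(1 − D₀(k_a−k_1)/(k_1 L₀))]
= [1/(1.28−0.346)] ln[(1.28/0.346)(1 − 2.71×0.9340/(0.346×37.8))]
= (1/0.9340) ln[3.699 × 0.8065] = 1.071 × ln(2.983) = 1.071 × 1.093 = 1.170 d.
D_c = (k_1/k_a) L₀ e^(−k_1 t_c) = (0.346/1.28) × 37.8 × e^(−0.346×1.170) = 0.2703 × 37.8 × 0.6670 = 6.815 mg/L.
Minimum DO = C_s − D_c = 9.70 − 6.815 = 2.885 mg/L.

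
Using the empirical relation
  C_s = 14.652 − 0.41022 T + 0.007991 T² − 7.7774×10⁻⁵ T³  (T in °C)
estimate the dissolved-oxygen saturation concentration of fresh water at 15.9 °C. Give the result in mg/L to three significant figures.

C_s ≈ 9.84 mg/L

C_s = 14.652 − 0.41022×15.9 + 0.007991×15.9² − 7.7774×10⁻⁵×15.9³ = 9.837 mg/L.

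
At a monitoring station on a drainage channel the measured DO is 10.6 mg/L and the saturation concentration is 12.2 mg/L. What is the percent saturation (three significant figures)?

% saturation = C/C_s × 100 = 10.6/12.2 × 100 = 86.9 %.

86.9 % saturation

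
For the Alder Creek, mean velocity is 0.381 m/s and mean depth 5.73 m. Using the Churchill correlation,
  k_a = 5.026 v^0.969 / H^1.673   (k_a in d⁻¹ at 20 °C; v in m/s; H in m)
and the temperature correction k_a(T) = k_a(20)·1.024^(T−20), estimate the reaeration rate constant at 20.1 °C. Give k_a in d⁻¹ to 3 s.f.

k_a(20) = 5.026 × 0.381^0.969 / 5.73^1.673 = 5.026 × 0.3926 / 18.55 = 0.1064 d⁻¹.
k_a(20.1) = 0.1064 × 1.024^(20.1−20) = 0.1064 × 1.002 = 0.1066 d⁻¹.

k_a ≈ 0.107 d⁻¹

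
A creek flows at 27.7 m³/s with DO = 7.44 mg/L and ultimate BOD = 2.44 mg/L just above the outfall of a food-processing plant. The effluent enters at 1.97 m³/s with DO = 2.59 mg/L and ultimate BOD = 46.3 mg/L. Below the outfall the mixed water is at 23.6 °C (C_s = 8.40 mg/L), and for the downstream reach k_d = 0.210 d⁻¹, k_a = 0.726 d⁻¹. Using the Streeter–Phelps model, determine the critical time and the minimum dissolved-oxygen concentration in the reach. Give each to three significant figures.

t_c ≈ 0.683 d; minimum DO ≈ 7.06 mg/L

Mixed DO = (27.7×7.44 + 1.97×2.59)/(27.7+1.97) = 211.2/29.67 = 7.118 mg/L.
Mixed L₀ = (27.7×2.44 + 1.97×46.3)/(29.67) = 158.8/29.67 = 5.352 mg/L.
Initial deficit D₀ = C_s − DO₀ = 8.40 − 7.118 = 1.282 mg/L.
t_c = (1/0.5160) ln[(0.726/0.210)(1 − 1.282×0.5160/(0.210×5.352))] = 1.938 × ln(1.422) = 0.6828 d.
D_c = (0.210/0.726) × 5.352 × e^(−0.210×0.6828) = 0.2893 × 5.352 × 0.8664 = 1.341 mg/L.
Minimum DO = 8.40 − 1.341 = 7.059 mg/L.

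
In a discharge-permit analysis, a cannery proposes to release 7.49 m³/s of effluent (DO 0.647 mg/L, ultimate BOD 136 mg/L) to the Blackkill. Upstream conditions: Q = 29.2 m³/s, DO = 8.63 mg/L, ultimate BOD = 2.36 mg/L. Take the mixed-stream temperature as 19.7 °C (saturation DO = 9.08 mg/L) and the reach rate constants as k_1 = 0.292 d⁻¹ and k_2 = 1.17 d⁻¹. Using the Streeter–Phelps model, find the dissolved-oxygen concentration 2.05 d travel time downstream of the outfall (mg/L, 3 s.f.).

DO ≈ 4.37 mg/L

Mixed DO = (29.2×8.63 + 7.49×0.647)/(29.2+7.49) = 256.8/36.69 = 7.000 mg/L.
Mixed L₀ = (29.2×2.36 + 7.49×136)/(36.69) = 1088/36.69 = 29.64 mg/L.
Initial deficit D₀ = C_s − DO₀ = 9.08 − 7.000 = 2.080 mg/L.
D(2.05) = [0.292×29.64/(1.17−0.292)](e^(−0.292×2.05) − e^(−1.17×2.05)) + 2.080 e^(−1.17×2.05)
= 9.858 × (0.5496 − 0.09085) + 2.080 × 0.09085 = 4.711 mg/L.
DO = 9.08 − 4.711 = 4.369 mg/L.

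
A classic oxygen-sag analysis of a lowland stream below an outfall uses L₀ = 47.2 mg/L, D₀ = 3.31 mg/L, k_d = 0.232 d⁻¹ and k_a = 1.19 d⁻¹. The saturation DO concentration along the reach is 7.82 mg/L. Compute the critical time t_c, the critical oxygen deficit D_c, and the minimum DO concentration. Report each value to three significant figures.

t_c ≈ 1.35 d; D_c ≈ 6.73 mg/L; min DO ≈ 1.09 mg/L

With k_a/k_d = 5.129 and 1 − D₀(k_a−k_d)/(k_d L₀) = 0.7104,
t_c = ln(5.129 × 0.7104) / (1.19 − 0.232) = ln(3.644) / 0.9580 = 1.293/0.9580 = 1.350 d.
L(t_c) = L₀ e^(−k_d t_c) = 47.2 × 0.7311 = 34.51 mg/L, and at the critical point k_a D_c = k_d L, so D_c = (0.232/1.19) × 34.51 = 6.728 mg/L.
Minimum DO = C_s − D_c = 7.82 − 6.728 = 1.092 mg/L.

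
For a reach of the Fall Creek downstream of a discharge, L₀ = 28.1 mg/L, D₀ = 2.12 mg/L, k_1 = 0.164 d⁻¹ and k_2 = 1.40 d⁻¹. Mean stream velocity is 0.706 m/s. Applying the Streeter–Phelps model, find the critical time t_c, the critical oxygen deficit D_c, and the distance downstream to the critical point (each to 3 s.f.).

t_c = [1/(k_2−k_1)] ln[(k_2/k_1)(1 − D₀(k_2−k_1)/(k_1 L₀))]
= [1/(1.40−0.164)] ln[(1.40/0.164)(1 − 2.12×1.236/(0.164×28.1))]
= (1/1.236) ln[8.537 × 0.4314] = 0.8091 × ln(3.683) = 0.8091 × 1.304 = 1.055 d.
D_c = (k_1/k_2) L₀ e^(−k_1 t_c) = (0.164/1.40) × 28.1 × e^(−0.164×1.055) = 0.1171 × 28.1 × 0.8412 = 2.769 mg/L.
x_c = v t_c = 0.706 m/s × 1.055 d × 86400 s/d = 64340 m ≈ 64.3 km.

t_c ≈ 1.05 d; D_c ≈ 2.77 mg/L; x_c ≈ 64.3 km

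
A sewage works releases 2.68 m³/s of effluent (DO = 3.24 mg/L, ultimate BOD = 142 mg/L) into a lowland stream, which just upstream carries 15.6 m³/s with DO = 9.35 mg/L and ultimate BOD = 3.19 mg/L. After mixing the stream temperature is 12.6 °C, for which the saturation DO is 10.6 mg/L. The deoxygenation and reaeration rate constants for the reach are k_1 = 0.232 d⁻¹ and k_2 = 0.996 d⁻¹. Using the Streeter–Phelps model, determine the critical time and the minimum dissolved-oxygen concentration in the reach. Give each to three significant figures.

t_c ≈ 1.44 d; minimum DO ≈ 6.67 mg/L

Mixed DO = (15.6×9.35 + 2.68×3.24)/(15.6+2.68) = 154.5/18.28 = 8.454 mg/L.
Mixed L₀ = (15.6×3.19 + 2.68×142)/(18.28) = 430.3/18.28 = 23.54 mg/L.
Initial deficit D₀ = C_s − DO₀ = 10.6 − 8.454 = 2.146 mg/L.
t_c = (1/0.7640) ln[(0.996/0.232)(1 − 2.146×0.7640/(0.232×23.54))] = 1.309 × ln(3.004) = 1.440 d.
D_c = (0.232/0.996) × 23.54 × e^(−0.232×1.440) = 0.2329 × 23.54 × 0.7160 = 3.926 mg/L.
Minimum DO = 10.6 − 3.926 = 6.674 mg/L.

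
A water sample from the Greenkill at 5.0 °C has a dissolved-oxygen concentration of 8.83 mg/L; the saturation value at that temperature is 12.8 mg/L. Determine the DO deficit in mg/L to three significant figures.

D ≈ 3.97 mg/L

D = C_s − C = 12.8 − 8.83 = 3.97 mg/L.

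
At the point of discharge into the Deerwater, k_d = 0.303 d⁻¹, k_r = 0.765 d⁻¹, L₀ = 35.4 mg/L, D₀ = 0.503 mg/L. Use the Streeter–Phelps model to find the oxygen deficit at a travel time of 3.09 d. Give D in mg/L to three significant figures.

k_d L₀/(k_r−k_d) = 0.303×35.4/(0.765−0.303) = 10.73/0.4620 = 23.22 mg/L.
e^(−k_d t) = e^(−0.303×3.090) = 0.3921; e^(−k_r t) = e^(−0.765×3.090) = 0.09406.
D = 23.22 × (0.3921 − 0.09406) + 0.503 × 0.09406 = 6.919 + 0.04731 = 6.967 mg/L.

D ≈ 6.97 mg/L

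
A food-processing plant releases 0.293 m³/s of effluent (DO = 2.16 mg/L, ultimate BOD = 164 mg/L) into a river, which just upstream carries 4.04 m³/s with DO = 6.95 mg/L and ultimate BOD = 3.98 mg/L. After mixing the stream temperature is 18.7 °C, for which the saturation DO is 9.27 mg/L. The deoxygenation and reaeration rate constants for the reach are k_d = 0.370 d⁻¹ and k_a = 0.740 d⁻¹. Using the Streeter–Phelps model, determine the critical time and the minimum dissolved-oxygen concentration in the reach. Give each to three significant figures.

Mixed DO = (4.04×6.95 + 0.293×2.16)/(4.04+0.293) = 28.71/4.333 = 6.626 mg/L.
Mixed L₀ = (4.04×3.98 + 0.293×164)/(4.333) = 64.13/4.333 = 14.80 mg/L.
Initial deficit D₀ = C_s − DO₀ = 9.27 − 6.626 = 2.644 mg/L.
t_c = (1/0.3700) ln[(0.740/0.370)(1 − 2.644×0.3700/(0.370×14.80))] = 2.703 × ln(1.643) = 1.342 d.
D_c = (0.370/0.740) × 14.80 × e^(−0.370×1.342) = 0.5000 × 14.80 × 0.6087 = 4.505 mg/L.
Minimum DO = 9.27 − 4.505 = 4.765 mg/L.

t_c ≈ 1.34 d; minimum DO ≈ 4.77 mg/L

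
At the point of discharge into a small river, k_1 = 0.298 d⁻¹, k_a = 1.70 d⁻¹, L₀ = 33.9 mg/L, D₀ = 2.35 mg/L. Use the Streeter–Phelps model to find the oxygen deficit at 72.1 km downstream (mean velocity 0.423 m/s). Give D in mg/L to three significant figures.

D ≈ 3.83 mg/L

Travel time t = x/v = 72.1 km / (0.423 m/s) = 72100 m / 0.423 m/s = 170400 s = 1.973 d.
k_1 L₀/(k_a−k_1) = 0.298×33.9/(1.70−0.298) = 10.10/1.402 = 7.206 mg/L.
e^(−k_1 t) = e^(−0.298×1.973) = 0.5555; e^(−k_a t) = e^(−1.70×1.973) = 0.03495.
D = 7.206 × (0.5555 − 0.03495) + 2.35 × 0.03495 = 3.751 + 0.08214 = 3.833 mg/L.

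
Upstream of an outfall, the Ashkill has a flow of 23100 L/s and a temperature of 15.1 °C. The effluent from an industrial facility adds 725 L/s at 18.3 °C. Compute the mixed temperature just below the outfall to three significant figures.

Flow-weighted mixing: C = (Q_r C_r + Q_w C_w)/(Q_r + Q_w)
= (23100×15.1 + 725×18.3)/(23100 + 725) = 362100/23820 = 15.20 °C.

15.2 °C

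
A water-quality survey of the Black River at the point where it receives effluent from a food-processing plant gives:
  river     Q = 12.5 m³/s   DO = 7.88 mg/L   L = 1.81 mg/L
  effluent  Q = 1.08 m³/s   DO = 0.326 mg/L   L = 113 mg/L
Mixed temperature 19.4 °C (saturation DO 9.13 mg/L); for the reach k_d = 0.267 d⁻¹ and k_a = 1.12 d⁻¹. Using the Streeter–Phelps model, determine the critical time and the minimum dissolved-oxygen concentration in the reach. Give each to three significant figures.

t_c ≈ 0.732 d; minimum DO ≈ 7.04 mg/L

Mixed DO = (12.5×7.88 + 1.08×0.326)/(12.5+1.08) = 98.85/13.58 = 7.279 mg/L.
Mixed L₀ = (12.5×1.81 + 1.08×113)/(13.58) = 144.7/13.58 = 10.65 mg/L.
Initial deficit D₀ = C_s − DO₀ = 9.13 − 7.279 = 1.851 mg/L.
t_c = (1/0.8530) ln[(1.12/0.267)(1 − 1.851×0.8530/(0.267×10.65))] = 1.172 × ln(1.866) = 0.7316 d.
D_c = (0.267/1.12) × 10.65 × e^(−0.267×0.7316) = 0.2384 × 10.65 × 0.8226 = 2.089 mg/L.
Minimum DO = 9.13 − 2.089 = 7.041 mg/L.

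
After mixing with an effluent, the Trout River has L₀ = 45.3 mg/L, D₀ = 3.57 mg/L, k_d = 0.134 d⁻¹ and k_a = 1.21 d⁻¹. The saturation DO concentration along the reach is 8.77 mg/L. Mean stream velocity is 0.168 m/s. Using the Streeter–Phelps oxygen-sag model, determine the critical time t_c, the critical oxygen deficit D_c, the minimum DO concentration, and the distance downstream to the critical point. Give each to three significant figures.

t_c ≈ 1.11 d; D_c ≈ 4.32 mg/L; min DO ≈ 4.45 mg/L; x_c ≈ 16.2 km

With k_a/k_d = 9.030 and 1 − D₀(k_a−k_d)/(k_d L₀) = 0.3672,
t_c = ln(9.030 × 0.3672) / (1.21 − 0.134) = ln(3.316) / 1.076 = 1.199/1.076 = 1.114 d.
D_c = (k_d/k_a) L₀ e^(−k_d t_c) = (0.134/1.21) × 45.3 × e^(−0.134×1.114) = 0.1107 × 45.3 × 0.8613 = 4.321 mg/L.
Minimum DO = C_s − D_c = 8.77 − 4.321 = 4.449 mg/L.
x_c = v t_c = 0.168 m/s × 1.114 d × 86400 s/d = 16170 m ≈ 16.2 km.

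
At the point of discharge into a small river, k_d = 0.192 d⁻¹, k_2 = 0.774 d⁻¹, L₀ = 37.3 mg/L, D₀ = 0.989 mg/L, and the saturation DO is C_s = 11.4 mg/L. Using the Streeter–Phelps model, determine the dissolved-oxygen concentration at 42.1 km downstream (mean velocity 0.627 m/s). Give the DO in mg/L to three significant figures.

Travel time t = x/v = 42.1 km / (0.627 m/s) = 42100 m / 0.627 m/s = 67150 s = 0.7771 d.
k_d L₀/(k_2−k_d) = 0.192×37.3/(0.774−0.192) = 7.162/0.5820 = 12.31 mg/L.
e^(−k_d t) = e^(−0.192×0.7771) = 0.8614; e^(−k_2 t) = e^(−0.774×0.7771) = 0.5480.
D = 12.31 × (0.8614 − 0.5480) + 0.989 × 0.5480 = 3.856 + 0.5420 = 4.398 mg/L.
DO = C_s − D = 11.4 − 4.398 = 7.002 mg/L.

DO ≈ 7.00 mg/L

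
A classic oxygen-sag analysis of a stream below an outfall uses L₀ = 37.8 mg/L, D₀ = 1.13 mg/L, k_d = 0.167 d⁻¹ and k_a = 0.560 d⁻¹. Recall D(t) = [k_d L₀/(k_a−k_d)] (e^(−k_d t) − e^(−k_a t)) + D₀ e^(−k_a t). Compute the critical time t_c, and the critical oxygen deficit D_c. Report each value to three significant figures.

t_c ≈ 2.89 d; D_c ≈ 6.95 mg/L

At the critical point dD/dt = 0, so k_d L₀ e^(−k_d t) = k_a D. Substituting D(t) from the Streeter–Phelps equation and solving for t gives
t_c = ln[(k_a/k_d)(1 − D₀(k_a−k_d)/(k_d L₀))] / (k_a−k_d).
Here k_a−k_d = 0.3930 d⁻¹ and 1 − D₀(k_a−k_d)/(k_d L₀) = 1 − 1.13×0.3930/(0.167×37.8) = 0.9297, so
t_c = ln(3.353 × 0.9297) / 0.3930 = 1.137 / 0.3930 = 2.893 d.
L(t_c) = L₀ e^(−k_d t_c) = 37.8 × 0.6168 = 23.32 mg/L, and at the critical point k_a D_c = k_d L, so D_c = (0.167/0.560) × 23.32 = 6.953 mg/L.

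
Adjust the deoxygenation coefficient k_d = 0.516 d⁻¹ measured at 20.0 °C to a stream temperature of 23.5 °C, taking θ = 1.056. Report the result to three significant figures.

k_d(T₂) = k_d(T₁) · θ^(T₂−T₁) = 0.516 × 1.056^(23.5−20.0)
= 0.516 × 1.056^3.50 = 0.516 × 1.210 = 0.6244 d⁻¹.

k_d ≈ 0.624 d⁻¹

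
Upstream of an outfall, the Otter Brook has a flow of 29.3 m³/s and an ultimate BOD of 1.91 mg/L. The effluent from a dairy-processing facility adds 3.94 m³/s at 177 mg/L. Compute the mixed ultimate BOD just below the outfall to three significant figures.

Flow-weighted mixing: C = (Q_r C_r + Q_w C_w)/(Q_r + Q_w)
= (29.3×1.91 + 3.94×177)/(29.3 + 3.94) = 753.3/33.24 = 22.66 mg/L.

22.7 mg/L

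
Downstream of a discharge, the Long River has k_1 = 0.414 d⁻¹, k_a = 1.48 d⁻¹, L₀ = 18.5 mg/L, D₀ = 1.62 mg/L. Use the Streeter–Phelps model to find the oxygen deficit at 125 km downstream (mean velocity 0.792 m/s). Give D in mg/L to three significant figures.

Travel time t = x/v = 125 km / (0.792 m/s) = 125000 m / 0.792 m/s = 157800 s = 1.827 d.
k_1 L₀/(k_a−k_1) = 0.414×18.5/(1.48−0.414) = 7.659/1.066 = 7.185 mg/L.
e^(−k_1 t) = e^(−0.414×1.827) = 0.4694; e^(−k_a t) = e^(−1.48×1.827) = 0.06697.
D = 7.185 × (0.4694 − 0.06697) + 1.62 × 0.06697 = 2.892 + 0.1085 = 3.000 mg/L.

D ≈ 3.00 mg/L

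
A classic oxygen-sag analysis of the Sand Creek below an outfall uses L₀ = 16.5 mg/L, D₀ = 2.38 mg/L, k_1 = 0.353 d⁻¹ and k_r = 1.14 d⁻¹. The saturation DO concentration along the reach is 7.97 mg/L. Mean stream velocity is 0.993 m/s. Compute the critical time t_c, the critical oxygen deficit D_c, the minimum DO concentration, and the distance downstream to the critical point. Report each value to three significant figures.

t_c ≈ 0.997 d; D_c ≈ 3.59 mg/L; min DO ≈ 4.38 mg/L; x_c ≈ 85.5 km

At the critical point dD/dt = 0, so k_1 L₀ e^(−k_1 t) = k_r D. Substituting D(t) from the Streeter–Phelps equation and solving for t gives
t_c = ln[(k_r/k_1)(1 − D₀(k_r−k_1)/(k_1 L₀))] / (k_r−k_1).
Here k_r−k_1 = 0.7870 d⁻¹ and 1 − D₀(k_r−k_1)/(k_1 L₀) = 1 − 2.38×0.7870/(0.353×16.5) = 0.6784, so
t_c = ln(3.229 × 0.6784) / 0.7870 = 0.7843 / 0.7870 = 0.9966 d.
D_c = (k_1/k_r) L₀ e^(−k_1 t_c) = (0.353/1.14) × 16.5 × e^(−0.353×0.9966) = 0.3096 × 16.5 × 0.7034 = 3.594 mg/L.
Minimum DO = C_s − D_c = 7.97 − 3.594 = 4.376 mg/L.
x_c = v t_c = 0.993 m/s × 0.9966 d × 86400 s/d = 85500 m ≈ 85.5 km.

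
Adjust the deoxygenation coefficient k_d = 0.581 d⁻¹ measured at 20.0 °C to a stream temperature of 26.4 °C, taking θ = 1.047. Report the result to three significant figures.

k_d ≈ 0.780 d⁻¹

k_d(T₂) = k_d(T₁) · θ^(T₂−T₁) = 0.581 × 1.047^(26.4−20.0)
= 0.581 × 1.047^6.40 = 0.581 × 1.342 = 0.7795 d⁻¹.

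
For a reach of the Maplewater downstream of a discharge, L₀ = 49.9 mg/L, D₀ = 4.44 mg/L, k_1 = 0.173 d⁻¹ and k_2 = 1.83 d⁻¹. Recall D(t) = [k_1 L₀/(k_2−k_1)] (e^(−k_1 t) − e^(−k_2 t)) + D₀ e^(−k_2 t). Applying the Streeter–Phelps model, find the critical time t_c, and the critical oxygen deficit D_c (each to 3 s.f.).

t_c ≈ 0.270 d; D_c ≈ 4.50 mg/L

t_c = [1/(k_2−k_1)] ln[(k_2/k_1)(1 − D₀(k_2−k_1)/(k_1 L₀))]
= [1/(1.83−0.173)] ln[(1.83/0.173)(1 − 4.44×1.657/(0.173×49.9))]
= (1/1.657) ln[10.58 × 0.1478] = 0.6035 × ln(1.563) = 0.6035 × 0.4467 = 0.2696 d.
L(t_c) = L₀ e^(−k_1 t_c) = 49.9 × 0.9544 = 47.63 mg/L, and at the critical point k_2 D_c = k_1 L, so D_c = (0.173/1.83) × 47.63 = 4.502 mg/L.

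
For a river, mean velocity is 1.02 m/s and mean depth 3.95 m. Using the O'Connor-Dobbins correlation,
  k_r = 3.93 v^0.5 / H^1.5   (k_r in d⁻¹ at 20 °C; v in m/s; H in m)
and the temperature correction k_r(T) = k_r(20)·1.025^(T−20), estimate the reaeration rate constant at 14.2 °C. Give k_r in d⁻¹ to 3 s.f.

k_r ≈ 0.438 d⁻¹

k_r(20) = 3.93 × 1.02^0.5 / 3.95^1.5 = 3.93 × 1.010 / 7.850 = 0.5056 d⁻¹.
k_r(14.2) = 0.5056 × 1.025^(14.2−20) = 0.5056 × 0.8666 = 0.4381 d⁻¹.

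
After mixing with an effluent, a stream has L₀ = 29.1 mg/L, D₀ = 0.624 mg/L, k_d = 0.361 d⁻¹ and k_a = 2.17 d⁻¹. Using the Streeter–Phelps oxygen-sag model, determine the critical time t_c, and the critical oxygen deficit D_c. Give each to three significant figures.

At the critical point dD/dt = 0, so k_d L₀ e^(−k_d t) = k_a D. Substituting D(t) from the Streeter–Phelps equation and solving for t gives
t_c = ln[(k_a/k_d)(1 − D₀(k_a−k_d)/(k_d L₀))] / (k_a−k_d).
Here k_a−k_d = 1.809 d⁻¹ and 1 − D₀(k_a−k_d)/(k_d L₀) = 1 − 0.624×1.809/(0.361×29.1) = 0.8925, so
t_c = ln(6.011 × 0.8925) / 1.809 = 1.680 / 1.809 = 0.9286 d.
L(t_c) = L₀ e^(−k_d t_c) = 29.1 × 0.7152 = 20.81 mg/L, and at the critical point k_a D_c = k_d L, so D_c = (0.361/2.17) × 20.81 = 3.462 mg/L.

t_c ≈ 0.929 d; D_c ≈ 3.46 mg/L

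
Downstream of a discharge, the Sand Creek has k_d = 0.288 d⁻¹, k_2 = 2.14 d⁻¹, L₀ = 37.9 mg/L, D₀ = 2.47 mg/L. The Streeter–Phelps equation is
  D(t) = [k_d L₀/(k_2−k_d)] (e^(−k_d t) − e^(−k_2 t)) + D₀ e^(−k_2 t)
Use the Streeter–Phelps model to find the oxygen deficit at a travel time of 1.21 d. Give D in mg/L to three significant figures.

D ≈ 3.90 mg/L

k_d L₀/(k_2−k_d) = 0.288×37.9/(2.14−0.288) = 10.92/1.852 = 5.894 mg/L.
e^(−k_d t) = e^(−0.288×1.210) = 0.7058; e^(−k_2 t) = e^(−2.14×1.210) = 0.07507.
D = 5.894 × (0.7058 − 0.07507) + 2.47 × 0.07507 = 3.717 + 0.1854 = 3.903 mg/L.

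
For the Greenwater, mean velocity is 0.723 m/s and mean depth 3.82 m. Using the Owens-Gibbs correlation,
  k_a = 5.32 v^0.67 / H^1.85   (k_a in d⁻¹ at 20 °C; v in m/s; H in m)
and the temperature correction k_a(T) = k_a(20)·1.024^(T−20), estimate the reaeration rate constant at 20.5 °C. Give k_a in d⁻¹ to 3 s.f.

k_a ≈ 0.363 d⁻¹

k_a(20) = 5.32 × 0.723^0.67 / 3.82^1.85 = 5.32 × 0.8047 / 11.93 = 0.3587 d⁻¹.
k_a(20.5) = 0.3587 × 1.024^(20.5−20) = 0.3587 × 1.012 = 0.3630 d⁻¹.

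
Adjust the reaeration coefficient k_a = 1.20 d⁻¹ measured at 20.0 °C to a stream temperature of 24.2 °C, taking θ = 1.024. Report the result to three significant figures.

k_a ≈ 1.33 d⁻¹

k_a(T₂) = k_a(T₁) · θ^(T₂−T₁) = 1.20 × 1.024^(24.2−20.0)
= 1.20 × 1.024^4.20 = 1.20 × 1.105 = 1.326 d⁻¹.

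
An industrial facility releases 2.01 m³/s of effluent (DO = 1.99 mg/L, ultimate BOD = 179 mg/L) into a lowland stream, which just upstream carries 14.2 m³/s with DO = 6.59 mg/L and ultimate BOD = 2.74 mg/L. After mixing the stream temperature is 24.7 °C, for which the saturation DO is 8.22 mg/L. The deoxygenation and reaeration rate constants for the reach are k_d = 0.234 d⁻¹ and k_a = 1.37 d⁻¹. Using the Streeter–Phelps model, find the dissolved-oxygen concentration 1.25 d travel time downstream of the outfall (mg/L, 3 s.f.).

Mixed DO = (14.2×6.59 + 2.01×1.99)/(14.2+2.01) = 97.58/16.21 = 6.020 mg/L.
Mixed L₀ = (14.2×2.74 + 2.01×179)/(16.21) = 398.7/16.21 = 24.60 mg/L.
Initial deficit D₀ = C_s − DO₀ = 8.22 − 6.020 = 2.200 mg/L.
D(1.25) = [0.234×24.60/(1.37−0.234)](e^(−0.234×1.25) − e^(−1.37×1.25)) + 2.200 e^(−1.37×1.25)
= 5.066 × (0.7464 − 0.1804) + 2.200 × 0.1804 = 3.264 mg/L.
DO = 8.22 − 3.264 = 4.956 mg/L.

DO ≈ 4.96 mg/L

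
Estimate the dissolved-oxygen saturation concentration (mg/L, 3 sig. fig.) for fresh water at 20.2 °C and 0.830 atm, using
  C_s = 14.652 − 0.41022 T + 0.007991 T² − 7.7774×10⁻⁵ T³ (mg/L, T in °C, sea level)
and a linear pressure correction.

C_s ≈ 7.46 mg/L

At sea level: C_s = 14.652 − 0.41022×20.2 + 0.007991×20.2² − 7.7774×10⁻⁵×20.2³ = 8.985 mg/L.
Pressure correction: C_s' = 8.985 × 0.830 = 7.458 mg/L.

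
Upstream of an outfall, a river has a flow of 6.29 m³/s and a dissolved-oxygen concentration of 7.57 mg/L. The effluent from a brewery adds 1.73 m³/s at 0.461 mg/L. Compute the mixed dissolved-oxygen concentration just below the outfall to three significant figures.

6.04 mg/L

Flow-weighted mixing: C = (Q_r C_r + Q_w C_w)/(Q_r + Q_w)
= (6.29×7.57 + 1.73×0.461)/(6.29 + 1.73) = 48.41/8.020 = 6.037 mg/L.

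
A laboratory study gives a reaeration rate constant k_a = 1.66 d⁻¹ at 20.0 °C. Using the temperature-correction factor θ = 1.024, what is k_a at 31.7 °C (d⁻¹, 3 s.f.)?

k_a ≈ 2.19 d⁻¹

k_a(T₂) = k_a(T₁) · θ^(T₂−T₁) = 1.66 × 1.024^(31.7−20.0)
= 1.66 × 1.024^11.7 = 1.66 × 1.320 = 2.191 d⁻¹.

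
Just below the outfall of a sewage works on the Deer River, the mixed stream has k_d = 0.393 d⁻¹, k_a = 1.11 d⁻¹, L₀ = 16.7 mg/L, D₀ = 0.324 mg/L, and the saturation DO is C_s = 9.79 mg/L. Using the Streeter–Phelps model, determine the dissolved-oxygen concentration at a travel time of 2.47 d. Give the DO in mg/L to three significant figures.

k_d L₀/(k_a−k_d) = 0.393×16.7/(1.11−0.393) = 6.563/0.7170 = 9.154 mg/L.
e^(−k_d t) = e^(−0.393×2.470) = 0.3788; e^(−k_a t) = e^(−1.11×2.470) = 0.06446.
D = 9.154 × (0.3788 − 0.06446) + 0.324 × 0.06446 = 2.877 + 0.02089 = 2.898 mg/L.
DO = C_s − D = 9.79 − 2.898 = 6.892 mg/L.

DO ≈ 6.89 mg/L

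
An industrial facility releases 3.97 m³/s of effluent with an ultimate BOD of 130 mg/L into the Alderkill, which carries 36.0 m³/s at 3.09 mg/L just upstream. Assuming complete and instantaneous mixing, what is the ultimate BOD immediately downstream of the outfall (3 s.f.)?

Flow-weighted mixing: C = (Q_r C_r + Q_w C_w)/(Q_r + Q_w)
= (36.0×3.09 + 3.97×130)/(36.0 + 3.97) = 627.3/39.97 = 15.70 mg/L.

15.7 mg/L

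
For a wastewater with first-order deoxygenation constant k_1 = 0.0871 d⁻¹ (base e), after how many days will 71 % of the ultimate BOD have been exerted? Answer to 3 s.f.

t ≈ 14.2 d

y/L₀ = 1 − e^(−k_1 t) = 0.71 ⇒ e^(−k_1 t) = 0.290
t = −ln(0.290) / 0.0871 = 1.238 / 0.0871 = 14.21 d.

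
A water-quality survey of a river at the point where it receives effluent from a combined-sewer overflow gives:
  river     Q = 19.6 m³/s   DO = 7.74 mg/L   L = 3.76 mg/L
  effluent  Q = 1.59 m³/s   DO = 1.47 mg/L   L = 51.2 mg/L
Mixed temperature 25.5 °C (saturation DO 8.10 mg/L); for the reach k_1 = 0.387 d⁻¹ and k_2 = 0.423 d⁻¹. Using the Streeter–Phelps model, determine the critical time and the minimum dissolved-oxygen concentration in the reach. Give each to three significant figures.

Mixed DO = (19.6×7.74 + 1.59×1.47)/(19.6+1.59) = 154.0/21.19 = 7.270 mg/L.
Mixed L₀ = (19.6×3.76 + 1.59×51.2)/(21.19) = 155.1/21.19 = 7.320 mg/L.
Initial deficit D₀ = C_s − DO₀ = 8.10 − 7.270 = 0.8305 mg/L.
t_c = (1/0.03600) ln[(0.423/0.387)(1 − 0.8305×0.03600/(0.387×7.320))] = 27.78 × ln(1.081) = 2.176 d.
D_c = (0.387/0.423) × 7.320 × e^(−0.387×2.176) = 0.9149 × 7.320 × 0.4308 = 2.885 mg/L.
Minimum DO = 8.10 − 2.885 = 5.215 mg/L.

t_c ≈ 2.18 d; minimum DO ≈ 5.22 mg/L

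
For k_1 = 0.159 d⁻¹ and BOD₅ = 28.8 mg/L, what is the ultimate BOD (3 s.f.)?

L₀ ≈ 52.5 mg/L

BOD₅ = L₀(1 − e^(−5k_1)) ⇒ L₀ = BOD₅ / (1 − e^(−5×0.159))
= 28.8 / (1 − 0.4516) = 28.8 / 0.5484 = 52.51 mg/L.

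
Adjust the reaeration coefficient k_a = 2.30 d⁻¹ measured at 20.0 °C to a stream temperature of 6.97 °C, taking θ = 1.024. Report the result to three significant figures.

k_a ≈ 1.69 d⁻¹

k_a(T₂) = k_a(T₁) · θ^(T₂−T₁) = 2.30 × 1.024^(6.97−20.0)
= 2.30 × 1.024^-13.0 = 2.30 × 0.7342 = 1.689 d⁻¹.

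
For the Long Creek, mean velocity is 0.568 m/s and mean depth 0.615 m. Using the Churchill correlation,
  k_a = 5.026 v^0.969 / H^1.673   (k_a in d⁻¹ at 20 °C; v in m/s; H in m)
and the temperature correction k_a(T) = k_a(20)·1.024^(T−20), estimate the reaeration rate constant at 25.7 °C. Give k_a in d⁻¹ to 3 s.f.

k_a ≈ 7.50 d⁻¹

k_a(20) = 5.026 × 0.568^0.969 / 0.615^1.673 = 5.026 × 0.5780 / 0.4434 = 6.552 d⁻¹.
k_a(25.7) = 6.552 × 1.024^(25.7−20) = 6.552 × 1.145 = 7.501 d⁻¹.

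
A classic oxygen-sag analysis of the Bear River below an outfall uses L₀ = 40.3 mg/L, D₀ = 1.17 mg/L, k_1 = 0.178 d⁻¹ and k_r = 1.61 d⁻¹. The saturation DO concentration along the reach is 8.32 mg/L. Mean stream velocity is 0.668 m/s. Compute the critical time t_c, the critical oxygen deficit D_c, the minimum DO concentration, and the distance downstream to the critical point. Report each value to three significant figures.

t_c ≈ 1.35 d; D_c ≈ 3.50 mg/L; min DO ≈ 4.82 mg/L; x_c ≈ 78.0 km

At the critical point dD/dt = 0, so k_1 L₀ e^(−k_1 t) = k_r D. Substituting D(t) from the Streeter–Phelps equation and solving for t gives
t_c = ln[(k_r/k_1)(1 − D₀(k_r−k_1)/(k_1 L₀))] / (k_r−k_1).
Here k_r−k_1 = 1.432 d⁻¹ and 1 − D₀(k_r−k_1)/(k_1 L₀) = 1 − 1.17×1.432/(0.178×40.3) = 0.7664, so
t_c = ln(9.045 × 0.7664) / 1.432 = 1.936 / 1.432 = 1.352 d.
D_c = (k_1/k_r) L₀ e^(−k_1 t_c) = (0.178/1.61) × 40.3 × e^(−0.178×1.352) = 0.1106 × 40.3 × 0.7861 = 3.502 mg/L.
Minimum DO = C_s − D_c = 8.32 − 3.502 = 4.818 mg/L.
x_c = v t_c = 0.668 m/s × 1.352 d × 86400 s/d = 78040 m ≈ 78.0 km.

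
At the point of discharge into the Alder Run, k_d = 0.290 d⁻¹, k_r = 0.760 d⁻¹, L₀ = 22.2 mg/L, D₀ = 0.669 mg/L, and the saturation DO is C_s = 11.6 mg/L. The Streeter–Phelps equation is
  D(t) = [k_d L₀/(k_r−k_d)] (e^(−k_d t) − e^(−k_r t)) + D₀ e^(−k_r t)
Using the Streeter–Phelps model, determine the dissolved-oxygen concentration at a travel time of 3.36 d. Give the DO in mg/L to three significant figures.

k_d L₀/(k_r−k_d) = 0.290×22.2/(0.760−0.290) = 6.438/0.4700 = 13.70 mg/L.
e^(−k_d t) = e^(−0.290×3.360) = 0.3774; e^(−k_r t) = e^(−0.760×3.360) = 0.07780.
D = 13.70 × (0.3774 − 0.07780) + 0.669 × 0.07780 = 4.104 + 0.05205 = 4.156 mg/L.
DO = C_s − D = 11.6 − 4.156 = 7.444 mg/L.

DO ≈ 7.44 mg/L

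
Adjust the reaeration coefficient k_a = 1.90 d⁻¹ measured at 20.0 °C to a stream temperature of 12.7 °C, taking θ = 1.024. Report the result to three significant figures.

k_a ≈ 1.60 d⁻¹

k_a(T₂) = k_a(T₁) · θ^(T₂−T₁) = 1.90 × 1.024^(12.7−20.0)
= 1.90 × 1.024^-7.30 = 1.90 × 0.8410 = 1.598 d⁻¹.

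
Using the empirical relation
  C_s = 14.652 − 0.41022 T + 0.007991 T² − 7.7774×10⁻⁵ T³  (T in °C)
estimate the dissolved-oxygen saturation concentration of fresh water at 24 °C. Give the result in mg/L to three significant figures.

C_s = 14.652 − 0.41022×24 + 0.007991×24² − 7.7774×10⁻⁵×24³ = 8.334 mg/L.

C_s ≈ 8.33 mg/L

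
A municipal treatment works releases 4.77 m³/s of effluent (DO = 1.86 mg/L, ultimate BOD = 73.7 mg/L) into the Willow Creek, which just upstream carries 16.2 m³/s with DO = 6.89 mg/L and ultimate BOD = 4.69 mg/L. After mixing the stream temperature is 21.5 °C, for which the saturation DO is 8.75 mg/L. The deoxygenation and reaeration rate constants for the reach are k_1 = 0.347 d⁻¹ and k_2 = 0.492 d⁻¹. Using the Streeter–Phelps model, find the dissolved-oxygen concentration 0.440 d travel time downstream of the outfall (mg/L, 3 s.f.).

Mixed DO = (16.2×6.89 + 4.77×1.86)/(16.2+4.77) = 120.5/20.97 = 5.746 mg/L.
Mixed L₀ = (16.2×4.69 + 4.77×73.7)/(20.97) = 427.5/20.97 = 20.39 mg/L.
Initial deficit D₀ = C_s − DO₀ = 8.75 − 5.746 = 3.004 mg/L.
D(0.440) = [0.347×20.39/(0.492−0.347)](e^(−0.347×0.440) − e^(−0.492×0.440)) + 3.004 e^(−0.492×0.440)
= 48.79 × (0.8584 − 0.8053) + 3.004 × 0.8053 = 5.008 mg/L.
DO = 8.75 − 5.008 = 3.742 mg/L.

DO ≈ 3.74 mg/L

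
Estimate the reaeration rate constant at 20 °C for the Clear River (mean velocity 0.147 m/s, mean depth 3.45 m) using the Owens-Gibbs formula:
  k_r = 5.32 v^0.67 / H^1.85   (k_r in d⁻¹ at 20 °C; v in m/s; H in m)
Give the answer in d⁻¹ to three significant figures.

k_r = 5.32 × 0.147^0.67 / 3.45^1.85 = 5.32 × 0.2768 / 9.885 = 0.1490 d⁻¹.

k_r ≈ 0.149 d⁻¹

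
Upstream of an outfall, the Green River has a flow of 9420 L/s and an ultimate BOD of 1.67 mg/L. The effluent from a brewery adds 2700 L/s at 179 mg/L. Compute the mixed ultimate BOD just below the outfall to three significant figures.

41.2 mg/L

Flow-weighted mixing: C = (Q_r C_r + Q_w C_w)/(Q_r + Q_w)
= (9420×1.67 + 2700×179)/(9420 + 2700) = 499000/12120 = 41.17 mg/L.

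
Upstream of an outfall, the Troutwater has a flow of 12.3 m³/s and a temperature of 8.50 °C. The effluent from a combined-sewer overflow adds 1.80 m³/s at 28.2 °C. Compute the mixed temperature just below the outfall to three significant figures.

11.0 °C

Flow-weighted mixing: C = (Q_r C_r + Q_w C_w)/(Q_r + Q_w)
= (12.3×8.50 + 1.80×28.2)/(12.3 + 1.80) = 155.3/14.10 = 11.01 °C.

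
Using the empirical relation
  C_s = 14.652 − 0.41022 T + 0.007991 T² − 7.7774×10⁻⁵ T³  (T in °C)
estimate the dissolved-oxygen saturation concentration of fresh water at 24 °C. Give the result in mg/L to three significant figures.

C_s = 14.652 − 0.41022×24 + 0.007991×24² − 7.7774×10⁻⁵×24³ = 8.334 mg/L.

C_s ≈ 8.33 mg/L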